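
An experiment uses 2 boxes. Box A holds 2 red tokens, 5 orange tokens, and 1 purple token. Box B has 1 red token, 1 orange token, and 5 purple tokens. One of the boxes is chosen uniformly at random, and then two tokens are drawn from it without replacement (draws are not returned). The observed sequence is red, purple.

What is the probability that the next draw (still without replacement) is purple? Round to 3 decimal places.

0.615

The likelihood of the observed sequence under each hypothesis: P(data | box A) = (2/8)(1/7) = 1/28; P(data | box B) = (1/7)(5/6) = 5/42.
Weighting by the prior gives 1/2 · 1/28 = 1/56, 1/2 · 5/42 = 5/84; summing to 13/168.
Normalising, the posterior is P(box A | data) = 3/13, P(box B | data) = 10/13.
So P(purple next | data) = Σ P(purple next | H) P(H | data) = (0)(3/13) + (4/5)(10/13) = 8/13.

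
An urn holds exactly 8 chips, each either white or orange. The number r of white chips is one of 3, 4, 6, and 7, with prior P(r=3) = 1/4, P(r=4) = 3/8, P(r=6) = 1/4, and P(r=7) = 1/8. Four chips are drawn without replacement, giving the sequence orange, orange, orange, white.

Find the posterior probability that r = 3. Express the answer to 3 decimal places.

Under each hypothesis, the probability of the observed sequence is: P(data | r = 3) = (5/8)(4/7)(3/6)(3/5) = 3/28; P(data | r = 4) = (4/8)(3/7)(2/6)(4/5) = 2/35; P(data | r = 6) = (2/8)(1/7)(0/6) = 0; P(data | r = 7) = (1/8)(0/7) = 0.
Multiplying each by its prior: 1/4 · 3/28 = 3/112, 3/8 · 2/35 = 3/140, 1/4 · 0 = 0, 1/8 · 0 = 0; with total 27/560.
So P(r = 3 | data) = (3/112) / (27/560) = 5/9.

0.556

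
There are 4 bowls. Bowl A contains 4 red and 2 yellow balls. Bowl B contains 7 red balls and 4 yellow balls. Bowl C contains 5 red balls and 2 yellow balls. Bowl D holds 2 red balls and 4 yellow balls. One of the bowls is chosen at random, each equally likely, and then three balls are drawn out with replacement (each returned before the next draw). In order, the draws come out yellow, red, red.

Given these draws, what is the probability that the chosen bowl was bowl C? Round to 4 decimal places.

For each hypothesis, P(data | H) works out to: P(data | bowl A) = (2/6)(4/6)(4/6) = 0.14815; P(data | bowl B) = (4/11)(7/11)(7/11) = 0.14726; P(data | bowl C) = (2/7)(5/7)(5/7) = 0.14577; P(data | bowl D) = (4/6)(2/6)(2/6) = 0.074074.
Weighting by the prior gives 1/4 · 0.14815 = 0.037037, 1/4 · 0.14726 = 0.036814, 1/4 · 0.14577 = 0.036443, 1/4 · 0.074074 = 0.018519; summing to 0.12881.
Hence P(bowl C | data) = (0.036443) / (0.12881) = 0.28291.

0.2829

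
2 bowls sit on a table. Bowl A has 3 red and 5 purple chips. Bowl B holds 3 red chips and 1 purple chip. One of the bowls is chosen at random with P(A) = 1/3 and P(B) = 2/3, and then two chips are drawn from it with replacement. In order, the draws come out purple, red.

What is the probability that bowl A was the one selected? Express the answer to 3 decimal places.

For each hypothesis, P(data | H) works out to: P(data | bowl A) = (5/8)(3/8) = 15/64; P(data | bowl B) = (1/4)(3/4) = 3/16.
Weighting by the prior gives 1/3 · 15/64 = 5/64, 2/3 · 3/16 = 1/8; these sum to 13/64.
Hence P(bowl A | data) = (5/64) / (13/64) = 5/13.

0.385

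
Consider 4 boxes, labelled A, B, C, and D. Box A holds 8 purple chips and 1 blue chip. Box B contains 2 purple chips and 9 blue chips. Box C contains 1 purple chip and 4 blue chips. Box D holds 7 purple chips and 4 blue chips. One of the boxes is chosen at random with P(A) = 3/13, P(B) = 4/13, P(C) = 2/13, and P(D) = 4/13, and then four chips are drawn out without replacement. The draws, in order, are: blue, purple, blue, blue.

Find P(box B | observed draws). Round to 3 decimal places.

0.512

For each hypothesis, P(data | H) works out to: P(data | box A) = (1/9)(8/8)(0/7) = 0; P(data | box B) = (9/11)(2/10)(8/9)(7/8) = 0.12727; P(data | box C) = (4/5)(1/4)(3/3)(2/2) = 0.2; P(data | box D) = (4/11)(7/10)(3/9)(2/8) = 0.021212.
The prior-weighted likelihoods are 3/13 · 0 = 0, 4/13 · 0.12727 = 0.039161, 2/13 · 0.2 = 0.030769, 4/13 · 0.021212 = 0.0065268; with total 0.076457.
By Bayes' rule, P(box B | data) = (0.039161) / (0.076457) = 0.5122.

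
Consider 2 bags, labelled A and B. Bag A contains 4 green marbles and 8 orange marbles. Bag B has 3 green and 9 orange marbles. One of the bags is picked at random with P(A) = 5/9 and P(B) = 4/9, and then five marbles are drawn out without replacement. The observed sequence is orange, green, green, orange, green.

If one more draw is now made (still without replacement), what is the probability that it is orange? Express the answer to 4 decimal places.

For each hypothesis, P(data | H) works out to: P(data | bag A) = (8/12)(4/11)(3/10)(7/9)(2/8) = 7/495; P(data | bag B) = (9/12)(3/11)(2/10)(8/9)(1/8) = 1/220.
Weighting by the prior gives 5/9 · 7/495 = 7/891, 4/9 · 1/220 = 1/495; these sum to 4/405.
The posterior is then P(bag A | data) = 35/44, P(bag B | data) = 9/44.
The predictive probability is P(orange next | data) = (6/7)(35/44) + (1)(9/44) = 39/44.

0.8864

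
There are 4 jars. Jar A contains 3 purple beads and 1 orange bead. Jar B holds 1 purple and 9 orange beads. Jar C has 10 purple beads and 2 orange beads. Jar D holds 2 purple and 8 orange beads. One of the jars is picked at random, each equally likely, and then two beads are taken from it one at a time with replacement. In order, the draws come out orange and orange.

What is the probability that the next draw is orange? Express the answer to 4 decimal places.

0.8188

The likelihood of the observed sequence under each hypothesis: P(data | jar A) = (1/4)(1/4) = 0.0625; P(data | jar B) = (9/10)(9/10) = 0.81; P(data | jar C) = (2/12)(2/12) = 0.027778; P(data | jar D) = (8/10)(8/10) = 0.64.
Multiplying each by its prior: 1/4 · 0.0625 = 0.015625, 1/4 · 0.81 = 0.2025, 1/4 · 0.027778 = 0.0069444, 1/4 · 0.64 = 0.16; with total 0.38507.
Dividing through by the total gives posterior P(jar A | data) = 0.040577, P(jar B | data) = 0.52588, P(jar C | data) = 0.018034, P(jar D | data) = 0.41551.
So P(orange next | data) = Σ P(orange next | H) P(H | data) = (1/4)(0.040577) + (9/10)(0.52588) + (1/6)(0.018034) + (4/5)(0.41551) = 0.81885.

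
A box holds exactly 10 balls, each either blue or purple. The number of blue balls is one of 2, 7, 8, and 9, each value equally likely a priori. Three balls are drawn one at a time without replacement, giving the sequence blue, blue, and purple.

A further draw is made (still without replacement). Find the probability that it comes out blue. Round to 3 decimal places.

Compute the likelihood of the observed sequence for each case: P(data | r = 2) = (2/10)(1/9)(8/8) = 0.022222; P(data | r = 7) = (7/10)(6/9)(3/8) = 0.175; P(data | r = 8) = (8/10)(7/9)(2/8) = 0.15556; P(data | r = 9) = (9/10)(8/9)(1/8) = 0.1.
The prior-weighted likelihoods are 1/4 · 0.022222 = 0.0055556, 1/4 · 0.175 = 0.04375, 1/4 · 0.15556 = 0.038889, 1/4 · 0.1 = 0.025; summing to 0.11319.
Normalising, the posterior is P(r = 2 | data) = 0.04908, P(r = 7 | data) = 0.3865, P(r = 8 | data) = 0.34356, P(r = 9 | data) = 0.22086.
Averaging over the posterior, P(blue next | data) = (0)(0.04908) + (5/7)(0.3865) + (6/7)(0.34356) + (1)(0.22086) = 0.79141.

0.791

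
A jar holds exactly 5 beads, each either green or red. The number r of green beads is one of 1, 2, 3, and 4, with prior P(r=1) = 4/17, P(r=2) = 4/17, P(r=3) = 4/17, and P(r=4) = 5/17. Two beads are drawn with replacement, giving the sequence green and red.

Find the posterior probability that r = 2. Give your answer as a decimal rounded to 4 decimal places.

0.2857

Under each hypothesis, the probability of the observed sequence is: P(data | r = 1) = (1/5)(4/5) = 4/25; P(data | r = 2) = (2/5)(3/5) = 6/25; P(data | r = 3) = (3/5)(2/5) = 6/25; P(data | r = 4) = (4/5)(1/5) = 4/25.
Weighting by the prior gives 4/17 · 4/25 = 16/425, 4/17 · 6/25 = 24/425, 4/17 · 6/25 = 24/425, 5/17 · 4/25 = 4/85; these sum to 84/425.
Therefore the posterior P(r = 2 | data) = (24/425) / (84/425) = 2/7.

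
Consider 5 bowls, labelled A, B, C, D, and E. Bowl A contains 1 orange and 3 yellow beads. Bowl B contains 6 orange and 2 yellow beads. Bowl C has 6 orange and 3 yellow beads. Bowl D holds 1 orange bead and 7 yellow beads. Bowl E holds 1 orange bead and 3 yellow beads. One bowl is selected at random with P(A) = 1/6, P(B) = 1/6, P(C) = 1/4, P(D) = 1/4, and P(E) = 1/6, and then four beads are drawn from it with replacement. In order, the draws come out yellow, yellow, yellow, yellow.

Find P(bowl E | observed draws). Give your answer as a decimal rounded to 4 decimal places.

Under each hypothesis, the probability of the observed sequence is: P(data | bowl A) = (3/4)(3/4)(3/4)(3/4) = 0.31641; P(data | bowl B) = (2/8)(2/8)(2/8)(2/8) = 0.0039062; P(data | bowl C) = (3/9)(3/9)(3/9)(3/9) = 0.012346; P(data | bowl D) = (7/8)(7/8)(7/8)(7/8) = 0.58618; P(data | bowl E) = (3/4)(3/4)(3/4)(3/4) = 0.31641.
Multiplying each by its prior: 1/6 · 0.31641 = 0.052734, 1/6 · 0.0039062 = 0.00065104, 1/4 · 0.012346 = 0.0030864, 1/4 · 0.58618 = 0.14655, 1/6 · 0.31641 = 0.052734; summing to 0.25575.
So P(bowl E | data) = (0.052734) / (0.25575) = 0.20619.

0.2062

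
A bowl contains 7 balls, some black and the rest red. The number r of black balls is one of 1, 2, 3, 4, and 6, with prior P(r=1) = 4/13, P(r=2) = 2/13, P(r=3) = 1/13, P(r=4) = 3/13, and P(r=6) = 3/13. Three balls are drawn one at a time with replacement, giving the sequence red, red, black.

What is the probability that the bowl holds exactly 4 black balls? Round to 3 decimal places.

0.258

Under each hypothesis, the probability of the observed sequence is: P(data | r = 1) = (6/7)(6/7)(1/7) = 0.10496; P(data | r = 2) = (5/7)(5/7)(2/7) = 0.14577; P(data | r = 3) = (4/7)(4/7)(3/7) = 0.13994; P(data | r = 4) = (3/7)(3/7)(4/7) = 0.10496; P(data | r = 6) = (1/7)(1/7)(6/7) = 0.017493.
Weighting by the prior gives 4/13 · 0.10496 = 0.032294, 2/13 · 0.14577 = 0.022427, 1/13 · 0.13994 = 0.010765, 3/13 · 0.10496 = 0.024221, 3/13 · 0.017493 = 0.0040368; summing to 0.093743.
Therefore the posterior P(r = 4 | data) = (0.024221) / (0.093743) = 0.25837.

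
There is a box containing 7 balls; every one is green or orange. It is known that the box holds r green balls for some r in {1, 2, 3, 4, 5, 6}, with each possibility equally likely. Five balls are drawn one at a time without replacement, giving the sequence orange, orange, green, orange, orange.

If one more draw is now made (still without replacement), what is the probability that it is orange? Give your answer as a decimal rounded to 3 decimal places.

Compute the likelihood of the observed sequence for each case: P(data | r = 1) = (6/7)(5/6)(1/5)(4/4)(3/3) = 1/7; P(data | r = 2) = (5/7)(4/6)(2/5)(3/4)(2/3) = 2/21; P(data | r = 3) = (4/7)(3/6)(3/5)(2/4)(1/3) = 1/35; P(data | r = 4) = (3/7)(2/6)(4/5)(1/4)(0/3) = 0; P(data | r = 5) = (2/7)(1/6)(5/5)(0/4) = 0; P(data | r = 6) = (1/7)(0/6) = 0.
The prior-weighted likelihoods are 1/6 · 1/7 = 1/42, 1/6 · 2/21 = 1/63, 1/6 · 1/35 = 1/210, 1/6 · 0 = 0, 1/6 · 0 = 0, 1/6 · 0 = 0; summing to 2/45.
Dividing through by the total gives posterior P(r = 1 | data) = 15/28, P(r = 2 | data) = 5/14, P(r = 3 | data) = 3/28, P(r = 4 | data) = 0, P(r = 5 | data) = 0, P(r = 6 | data) = 0.
Averaging over the posterior, P(orange next | data) = (1)(15/28) + (1/2)(5/14) + (0)(3/28) = 5/7.

0.714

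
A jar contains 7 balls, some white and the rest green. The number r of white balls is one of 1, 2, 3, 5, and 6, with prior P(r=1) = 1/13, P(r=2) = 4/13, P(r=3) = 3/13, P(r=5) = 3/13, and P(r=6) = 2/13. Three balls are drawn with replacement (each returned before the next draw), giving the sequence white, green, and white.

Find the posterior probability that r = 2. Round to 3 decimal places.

Compute the likelihood of the observed sequence for each case: P(data | r = 1) = (1/7)(6/7)(1/7) = 0.017493; P(data | r = 2) = (2/7)(5/7)(2/7) = 0.058309; P(data | r = 3) = (3/7)(4/7)(3/7) = 0.10496; P(data | r = 5) = (5/7)(2/7)(5/7) = 0.14577; P(data | r = 6) = (6/7)(1/7)(6/7) = 0.10496.
Weighting by the prior gives 1/13 · 0.017493 = 0.0013456, 4/13 · 0.058309 = 0.017941, 3/13 · 0.10496 = 0.024221, 3/13 · 0.14577 = 0.03364, 2/13 · 0.10496 = 0.016147; summing to 0.093294.
So P(r = 2 | data) = (0.017941) / (0.093294) = 0.19231.

0.192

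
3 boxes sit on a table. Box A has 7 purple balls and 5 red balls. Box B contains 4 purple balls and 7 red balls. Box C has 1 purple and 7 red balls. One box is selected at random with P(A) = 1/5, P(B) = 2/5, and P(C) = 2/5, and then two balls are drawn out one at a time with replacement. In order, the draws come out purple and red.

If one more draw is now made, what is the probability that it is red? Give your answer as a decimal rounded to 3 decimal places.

0.635

The likelihood of the observed sequence under each hypothesis: P(data | box A) = (7/12)(5/12) = 0.24306; P(data | box B) = (4/11)(7/11) = 0.2314; P(data | box C) = (1/8)(7/8) = 0.10938.
Weighting by the prior gives 1/5 · 0.24306 = 0.048611, 2/5 · 0.2314 = 0.092562, 2/5 · 0.10938 = 0.04375; these sum to 0.18492.
The posterior is then P(box A | data) = 0.26287, P(box B | data) = 0.50054, P(box C | data) = 0.23658.
The predictive probability is P(red next | data) = (5/12)(0.26287) + (7/11)(0.50054) + (7/8)(0.23658) = 0.63507.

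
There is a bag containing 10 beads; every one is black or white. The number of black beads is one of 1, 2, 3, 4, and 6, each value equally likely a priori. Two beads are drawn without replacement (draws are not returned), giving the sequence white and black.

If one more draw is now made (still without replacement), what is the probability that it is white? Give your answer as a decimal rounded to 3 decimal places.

0.668

The likelihood of the observed sequence under each hypothesis: P(data | r = 1) = (9/10)(1/9) = 1/10; P(data | r = 2) = (8/10)(2/9) = 8/45; P(data | r = 3) = (7/10)(3/9) = 7/30; P(data | r = 4) = (6/10)(4/9) = 4/15; P(data | r = 6) = (4/10)(6/9) = 4/15.
Weighting by the prior gives 1/5 · 1/10 = 1/50, 1/5 · 8/45 = 8/225, 1/5 · 7/30 = 7/150, 1/5 · 4/15 = 4/75, 1/5 · 4/15 = 4/75; with total 47/225.
The posterior is then P(r = 1 | data) = 9/94, P(r = 2 | data) = 8/47, P(r = 3 | data) = 21/94, P(r = 4 | data) = 12/47, P(r = 6 | data) = 12/47.
So P(white next | data) = Σ P(white next | H) P(H | data) = (1)(9/94) + (7/8)(8/47) + (3/4)(21/94) + (5/8)(12/47) + (3/8)(12/47) = 251/376.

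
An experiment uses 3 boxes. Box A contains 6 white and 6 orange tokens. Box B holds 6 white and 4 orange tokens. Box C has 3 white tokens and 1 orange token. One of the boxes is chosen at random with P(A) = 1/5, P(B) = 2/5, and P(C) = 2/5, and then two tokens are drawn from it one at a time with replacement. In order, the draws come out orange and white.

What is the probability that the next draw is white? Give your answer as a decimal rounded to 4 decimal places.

Compute the likelihood of the observed sequence for each case: P(data | box A) = (6/12)(6/12) = 1/4; P(data | box B) = (4/10)(6/10) = 6/25; P(data | box C) = (1/4)(3/4) = 3/16.
The prior-weighted likelihoods are 1/5 · 1/4 = 1/20, 2/5 · 6/25 = 12/125, 2/5 · 3/16 = 3/40; with total 221/1000.
The posterior is then P(box A | data) = 0.22624, P(box B | data) = 0.43439, P(box C | data) = 0.33937.
The predictive probability is P(white next | data) = (1/2)(0.22624) + (3/5)(0.43439) + (3/4)(0.33937) = 0.62828.

0.6283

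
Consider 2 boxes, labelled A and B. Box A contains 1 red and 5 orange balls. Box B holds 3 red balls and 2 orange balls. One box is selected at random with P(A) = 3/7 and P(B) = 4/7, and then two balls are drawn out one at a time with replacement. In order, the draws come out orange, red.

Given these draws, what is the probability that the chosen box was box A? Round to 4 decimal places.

For each hypothesis, P(data | H) works out to: P(data | box A) = (5/6)(1/6) = 5/36; P(data | box B) = (2/5)(3/5) = 6/25.
Weighting by the prior gives 3/7 · 5/36 = 5/84, 4/7 · 6/25 = 24/175; summing to 59/300.
Hence P(box A | data) = (5/84) / (59/300) = 125/413.

0.3027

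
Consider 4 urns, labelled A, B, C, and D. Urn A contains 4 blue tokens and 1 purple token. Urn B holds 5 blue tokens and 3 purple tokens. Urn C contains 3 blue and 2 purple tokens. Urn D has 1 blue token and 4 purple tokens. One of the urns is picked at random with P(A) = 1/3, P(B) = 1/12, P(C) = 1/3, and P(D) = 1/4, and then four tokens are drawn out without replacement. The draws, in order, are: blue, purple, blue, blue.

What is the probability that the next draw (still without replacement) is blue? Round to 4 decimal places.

0.6530

For each hypothesis, P(data | H) works out to: P(data | urn A) = (4/5)(1/4)(3/3)(2/2) = 1/5; P(data | urn B) = (5/8)(3/7)(4/6)(3/5) = 3/28; P(data | urn C) = (3/5)(2/4)(2/3)(1/2) = 1/10; P(data | urn D) = (1/5)(4/4)(0/3) = 0.
Weighting by the prior gives 1/3 · 1/5 = 1/15, 1/12 · 3/28 = 1/112, 1/3 · 1/10 = 1/30, 1/4 · 0 = 0; these sum to 61/560.
Normalising, the posterior is P(urn A | data) = 112/183, P(urn B | data) = 5/61, P(urn C | data) = 56/183, P(urn D | data) = 0.
The predictive probability is P(blue next | data) = (1)(112/183) + (1/2)(5/61) + (0)(56/183) = 239/366.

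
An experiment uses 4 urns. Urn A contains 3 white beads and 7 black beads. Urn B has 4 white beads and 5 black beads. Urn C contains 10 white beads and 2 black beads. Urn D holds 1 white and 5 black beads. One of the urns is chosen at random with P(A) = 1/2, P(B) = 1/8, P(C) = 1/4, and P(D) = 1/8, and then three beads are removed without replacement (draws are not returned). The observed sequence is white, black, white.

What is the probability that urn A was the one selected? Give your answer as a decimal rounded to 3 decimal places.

The likelihood of the observed sequence under each hypothesis: P(data | urn A) = (3/10)(7/9)(2/8) = 0.058333; P(data | urn B) = (4/9)(5/8)(3/7) = 0.11905; P(data | urn C) = (10/12)(2/11)(9/10) = 0.13636; P(data | urn D) = (1/6)(5/5)(0/4) = 0.
Multiplying each by its prior: 1/2 · 0.058333 = 0.029167, 1/8 · 0.11905 = 0.014881, 1/4 · 0.13636 = 0.034091, 1/8 · 0 = 0; these sum to 0.078139.
By Bayes' rule, P(urn A | data) = (0.029167) / (0.078139) = 0.37327.

0.373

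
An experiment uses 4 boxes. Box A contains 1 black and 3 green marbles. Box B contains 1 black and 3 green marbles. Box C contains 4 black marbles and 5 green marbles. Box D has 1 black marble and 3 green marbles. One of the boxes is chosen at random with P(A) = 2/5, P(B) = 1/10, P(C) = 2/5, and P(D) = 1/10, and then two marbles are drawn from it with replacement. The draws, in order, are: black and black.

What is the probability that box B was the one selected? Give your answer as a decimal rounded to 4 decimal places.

The likelihood of the observed sequence under each hypothesis: P(data | box A) = (1/4)(1/4) = 0.0625; P(data | box B) = (1/4)(1/4) = 0.0625; P(data | box C) = (4/9)(4/9) = 0.19753; P(data | box D) = (1/4)(1/4) = 0.0625.
Weighting by the prior gives 2/5 · 0.0625 = 0.025, 1/10 · 0.0625 = 0.00625, 2/5 · 0.19753 = 0.079012, 1/10 · 0.0625 = 0.00625; with total 0.11651.
By Bayes' rule, P(box B | data) = (0.00625) / (0.11651) = 0.053642.

0.0536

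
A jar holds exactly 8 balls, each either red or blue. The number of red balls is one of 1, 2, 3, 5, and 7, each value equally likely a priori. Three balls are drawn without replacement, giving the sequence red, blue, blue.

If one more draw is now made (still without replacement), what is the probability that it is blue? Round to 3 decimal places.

Compute the likelihood of the observed sequence for each case: P(data | r = 1) = (1/8)(7/7)(6/6) = 1/8; P(data | r = 2) = (2/8)(6/7)(5/6) = 5/28; P(data | r = 3) = (3/8)(5/7)(4/6) = 5/28; P(data | r = 5) = (5/8)(3/7)(2/6) = 5/56; P(data | r = 7) = (7/8)(1/7)(0/6) = 0.
Multiplying each by its prior: 1/5 · 1/8 = 1/40, 1/5 · 5/28 = 1/28, 1/5 · 5/28 = 1/28, 1/5 · 5/56 = 1/56, 1/5 · 0 = 0; with total 4/35.
Normalising, the posterior is P(r = 1 | data) = 7/32, P(r = 2 | data) = 5/16, P(r = 3 | data) = 5/16, P(r = 5 | data) = 5/32, P(r = 7 | data) = 0.
The predictive probability is P(blue next | data) = (1)(7/32) + (4/5)(5/16) + (3/5)(5/16) + (1/5)(5/32) = 11/16.

0.688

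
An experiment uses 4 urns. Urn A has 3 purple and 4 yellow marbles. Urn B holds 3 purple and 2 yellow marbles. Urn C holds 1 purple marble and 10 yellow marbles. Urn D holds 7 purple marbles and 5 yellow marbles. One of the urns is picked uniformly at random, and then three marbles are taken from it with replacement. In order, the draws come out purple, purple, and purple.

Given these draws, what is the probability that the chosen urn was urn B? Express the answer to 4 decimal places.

For each hypothesis, P(data | H) works out to: P(data | urn A) = (3/7)(3/7)(3/7) = 0.078717; P(data | urn B) = (3/5)(3/5)(3/5) = 0.216; P(data | urn C) = (1/11)(1/11)(1/11) = 0.00075131; P(data | urn D) = (7/12)(7/12)(7/12) = 0.1985.
Weighting by the prior gives 1/4 · 0.078717 = 0.019679, 1/4 · 0.216 = 0.054, 1/4 · 0.00075131 = 0.00018783, 1/4 · 0.1985 = 0.049624; with total 0.12349.
Hence P(urn B | data) = (0.054) / (0.12349) = 0.43728.

0.4373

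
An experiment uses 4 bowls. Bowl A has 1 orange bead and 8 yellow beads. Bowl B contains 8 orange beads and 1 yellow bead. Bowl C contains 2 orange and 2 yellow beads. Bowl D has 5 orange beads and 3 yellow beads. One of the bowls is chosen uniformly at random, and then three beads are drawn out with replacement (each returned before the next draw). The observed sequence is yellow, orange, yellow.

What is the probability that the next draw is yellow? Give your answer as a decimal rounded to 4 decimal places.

0.5606

The likelihood of the observed sequence under each hypothesis: P(data | bowl A) = (8/9)(1/9)(8/9) = 0.087791; P(data | bowl B) = (1/9)(8/9)(1/9) = 0.010974; P(data | bowl C) = (2/4)(2/4)(2/4) = 0.125; P(data | bowl D) = (3/8)(5/8)(3/8) = 0.087891.
Multiplying each by its prior: 1/4 · 0.087791 = 0.021948, 1/4 · 0.010974 = 0.0027435, 1/4 · 0.125 = 0.03125, 1/4 · 0.087891 = 0.021973; summing to 0.077914.
The posterior is then P(bowl A | data) = 0.28169, P(bowl B | data) = 0.035212, P(bowl C | data) = 0.40108, P(bowl D | data) = 0.28201.
Averaging over the posterior, P(yellow next | data) = (8/9)(0.28169) + (1/9)(0.035212) + (1/2)(0.40108) + (3/8)(0.28201) = 0.5606.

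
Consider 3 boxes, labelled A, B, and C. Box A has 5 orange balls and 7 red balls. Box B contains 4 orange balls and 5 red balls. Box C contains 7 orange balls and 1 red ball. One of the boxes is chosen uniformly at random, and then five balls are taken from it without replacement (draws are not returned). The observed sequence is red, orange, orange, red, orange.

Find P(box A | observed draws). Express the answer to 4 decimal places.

0.4551

For each hypothesis, P(data | H) works out to: P(data | box A) = (7/12)(5/11)(4/10)(6/9)(3/8) = 0.026515; P(data | box B) = (5/9)(4/8)(3/7)(4/6)(2/5) = 0.031746; P(data | box C) = (1/8)(7/7)(6/6)(0/5) = 0.
Weighting by the prior gives 1/3 · 0.026515 = 0.0088384, 1/3 · 0.031746 = 0.010582, 1/3 · 0 = 0; these sum to 0.01942.
So P(box A | data) = (0.0088384) / (0.01942) = 0.45511.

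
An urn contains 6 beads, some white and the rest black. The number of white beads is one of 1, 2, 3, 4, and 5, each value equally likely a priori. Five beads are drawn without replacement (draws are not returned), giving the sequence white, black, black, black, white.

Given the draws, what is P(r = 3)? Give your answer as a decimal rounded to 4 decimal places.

0.4286

Compute the likelihood of the observed sequence for each case: P(data | r = 1) = (1/6)(5/5)(4/4)(3/3)(0/2) = 0; P(data | r = 2) = (2/6)(4/5)(3/4)(2/3)(1/2) = 1/15; P(data | r = 3) = (3/6)(3/5)(2/4)(1/3)(2/2) = 1/20; P(data | r = 4) = (4/6)(2/5)(1/4)(0/3) = 0; P(data | r = 5) = (5/6)(1/5)(0/4) = 0.
Weighting by the prior gives 1/5 · 0 = 0, 1/5 · 1/15 = 1/75, 1/5 · 1/20 = 1/100, 1/5 · 0 = 0, 1/5 · 0 = 0; summing to 7/300.
By Bayes' rule, P(r = 3 | data) = (1/100) / (7/300) = 3/7.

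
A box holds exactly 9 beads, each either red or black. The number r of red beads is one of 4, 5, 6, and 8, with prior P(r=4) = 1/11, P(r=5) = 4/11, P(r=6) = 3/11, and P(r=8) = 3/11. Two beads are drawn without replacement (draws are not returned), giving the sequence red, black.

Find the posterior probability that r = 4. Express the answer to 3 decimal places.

0.112

The likelihood of the observed sequence under each hypothesis: P(data | r = 4) = (4/9)(5/8) = 5/18; P(data | r = 5) = (5/9)(4/8) = 5/18; P(data | r = 6) = (6/9)(3/8) = 1/4; P(data | r = 8) = (8/9)(1/8) = 1/9.
Multiplying each by its prior: 1/11 · 5/18 = 5/198, 4/11 · 5/18 = 10/99, 3/11 · 1/4 = 3/44, 3/11 · 1/9 = 1/33; these sum to 89/396.
Therefore the posterior P(r = 4 | data) = (5/198) / (89/396) = 10/89.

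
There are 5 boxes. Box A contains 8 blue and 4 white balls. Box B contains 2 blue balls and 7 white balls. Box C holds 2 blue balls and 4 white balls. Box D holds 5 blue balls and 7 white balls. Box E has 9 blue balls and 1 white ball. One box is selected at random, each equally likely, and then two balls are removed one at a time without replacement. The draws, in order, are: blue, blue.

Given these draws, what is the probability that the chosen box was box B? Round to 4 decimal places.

Under each hypothesis, the probability of the observed sequence is: P(data | box A) = (8/12)(7/11) = 0.42424; P(data | box B) = (2/9)(1/8) = 0.027778; P(data | box C) = (2/6)(1/5) = 0.066667; P(data | box D) = (5/12)(4/11) = 0.15152; P(data | box E) = (9/10)(8/9) = 0.8.
Multiplying each by its prior: 1/5 · 0.42424 = 0.084848, 1/5 · 0.027778 = 0.0055556, 1/5 · 0.066667 = 0.013333, 1/5 · 0.15152 = 0.030303, 1/5 · 0.8 = 0.16; summing to 0.29404.
By Bayes' rule, P(box B | data) = (0.0055556) / (0.29404) = 0.018894.

0.0189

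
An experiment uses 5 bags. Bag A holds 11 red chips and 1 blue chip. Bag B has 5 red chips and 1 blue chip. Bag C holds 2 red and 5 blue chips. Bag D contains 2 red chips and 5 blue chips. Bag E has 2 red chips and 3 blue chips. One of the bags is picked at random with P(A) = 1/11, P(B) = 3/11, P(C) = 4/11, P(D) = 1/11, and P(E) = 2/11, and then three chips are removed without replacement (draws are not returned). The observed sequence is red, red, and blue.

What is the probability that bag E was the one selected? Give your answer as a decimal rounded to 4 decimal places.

0.1958

Under each hypothesis, the probability of the observed sequence is: P(data | bag A) = (11/12)(10/11)(1/10) = 1/12; P(data | bag B) = (5/6)(4/5)(1/4) = 1/6; P(data | bag C) = (2/7)(1/6)(5/5) = 1/21; P(data | bag D) = (2/7)(1/6)(5/5) = 1/21; P(data | bag E) = (2/5)(1/4)(3/3) = 1/10.
Multiplying each by its prior: 1/11 · 1/12 = 1/132, 3/11 · 1/6 = 1/22, 4/11 · 1/21 = 4/231, 1/11 · 1/21 = 1/231, 2/11 · 1/10 = 1/55; with total 13/140.
Hence P(bag E | data) = (1/55) / (13/140) = 28/143.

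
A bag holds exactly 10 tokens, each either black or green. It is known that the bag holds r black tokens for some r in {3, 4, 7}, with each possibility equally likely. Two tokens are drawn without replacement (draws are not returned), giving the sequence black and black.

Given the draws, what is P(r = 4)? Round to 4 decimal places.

0.2000

Compute the likelihood of the observed sequence for each case: P(data | r = 3) = (3/10)(2/9) = 1/15; P(data | r = 4) = (4/10)(3/9) = 2/15; P(data | r = 7) = (7/10)(6/9) = 7/15.
Multiplying each by its prior: 1/3 · 1/15 = 1/45, 1/3 · 2/15 = 2/45, 1/3 · 7/15 = 7/45; summing to 2/9.
By Bayes' rule, P(r = 4 | data) = (2/45) / (2/9) = 1/5.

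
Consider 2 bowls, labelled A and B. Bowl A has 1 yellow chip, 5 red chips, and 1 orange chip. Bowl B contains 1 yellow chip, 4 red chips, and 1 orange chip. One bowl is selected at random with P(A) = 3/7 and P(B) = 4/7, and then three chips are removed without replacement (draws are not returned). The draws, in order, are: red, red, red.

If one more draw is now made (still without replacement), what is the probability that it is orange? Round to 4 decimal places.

The likelihood of the observed sequence under each hypothesis: P(data | bowl A) = (5/7)(4/6)(3/5) = 2/7; P(data | bowl B) = (4/6)(3/5)(2/4) = 1/5.
Weighting by the prior gives 3/7 · 2/7 = 6/49, 4/7 · 1/5 = 4/35; summing to 58/245.
Normalising, the posterior is P(bowl A | data) = 15/29, P(bowl B | data) = 14/29.
So P(orange next | data) = Σ P(orange next | H) P(H | data) = (1/4)(15/29) + (1/3)(14/29) = 101/348.

0.2902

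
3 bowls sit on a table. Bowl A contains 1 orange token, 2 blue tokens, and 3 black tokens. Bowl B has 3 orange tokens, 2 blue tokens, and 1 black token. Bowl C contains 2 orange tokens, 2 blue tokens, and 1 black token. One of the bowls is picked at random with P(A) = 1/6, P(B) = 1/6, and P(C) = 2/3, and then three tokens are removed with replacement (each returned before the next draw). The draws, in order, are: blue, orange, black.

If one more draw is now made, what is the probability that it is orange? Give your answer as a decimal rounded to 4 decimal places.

0.3798

Under each hypothesis, the probability of the observed sequence is: P(data | bowl A) = (2/6)(1/6)(3/6) = 0.027778; P(data | bowl B) = (2/6)(3/6)(1/6) = 0.027778; P(data | bowl C) = (2/5)(2/5)(1/5) = 0.032.
Multiplying each by its prior: 1/6 · 0.027778 = 0.0046296, 1/6 · 0.027778 = 0.0046296, 2/3 · 0.032 = 0.021333; with total 0.030593.
The posterior is then P(bowl A | data) = 0.15133, P(bowl B | data) = 0.15133, P(bowl C | data) = 0.69734.
Averaging over the posterior, P(orange next | data) = (1/6)(0.15133) + (1/2)(0.15133) + (2/5)(0.69734) = 0.37982.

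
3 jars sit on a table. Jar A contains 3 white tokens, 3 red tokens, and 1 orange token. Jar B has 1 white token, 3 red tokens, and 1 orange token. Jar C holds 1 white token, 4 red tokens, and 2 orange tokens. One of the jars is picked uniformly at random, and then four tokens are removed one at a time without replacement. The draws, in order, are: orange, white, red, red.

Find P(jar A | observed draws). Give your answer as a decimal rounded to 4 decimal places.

0.2143

The likelihood of the observed sequence under each hypothesis: P(data | jar A) = (1/7)(3/6)(3/5)(2/4) = 3/140; P(data | jar B) = (1/5)(1/4)(3/3)(2/2) = 1/20; P(data | jar C) = (2/7)(1/6)(4/5)(3/4) = 1/35.
Weighting by the prior gives 1/3 · 3/140 = 1/140, 1/3 · 1/20 = 1/60, 1/3 · 1/35 = 1/105; with total 1/30.
Hence P(jar A | data) = (1/140) / (1/30) = 3/14.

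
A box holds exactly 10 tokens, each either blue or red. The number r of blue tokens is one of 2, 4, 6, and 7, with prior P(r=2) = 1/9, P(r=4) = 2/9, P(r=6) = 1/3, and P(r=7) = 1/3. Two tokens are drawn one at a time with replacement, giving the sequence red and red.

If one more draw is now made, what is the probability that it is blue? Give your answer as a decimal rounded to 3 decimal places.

0.423

The likelihood of the observed sequence under each hypothesis: P(data | r = 2) = (8/10)(8/10) = 16/25; P(data | r = 4) = (6/10)(6/10) = 9/25; P(data | r = 6) = (4/10)(4/10) = 4/25; P(data | r = 7) = (3/10)(3/10) = 9/100.
Weighting by the prior gives 1/9 · 16/25 = 16/225, 2/9 · 9/25 = 2/25, 1/3 · 4/25 = 4/75, 1/3 · 9/100 = 3/100; summing to 211/900.
Dividing through by the total gives posterior P(r = 2 | data) = 0.30332, P(r = 4 | data) = 0.34123, P(r = 6 | data) = 0.22749, P(r = 7 | data) = 0.12796.
Averaging over the posterior, P(blue next | data) = (1/5)(0.30332) + (2/5)(0.34123) + (3/5)(0.22749) + (7/10)(0.12796) = 0.42322.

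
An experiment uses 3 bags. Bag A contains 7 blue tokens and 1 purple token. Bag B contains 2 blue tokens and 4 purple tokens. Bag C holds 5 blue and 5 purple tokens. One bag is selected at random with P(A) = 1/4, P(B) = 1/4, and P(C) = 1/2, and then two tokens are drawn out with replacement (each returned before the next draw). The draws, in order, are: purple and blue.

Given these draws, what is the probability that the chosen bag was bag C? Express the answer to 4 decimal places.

The likelihood of the observed sequence under each hypothesis: P(data | bag A) = (1/8)(7/8) = 0.10938; P(data | bag B) = (4/6)(2/6) = 0.22222; P(data | bag C) = (5/10)(5/10) = 0.25.
The prior-weighted likelihoods are 1/4 · 0.10938 = 0.027344, 1/4 · 0.22222 = 0.055556, 1/2 · 0.25 = 0.125; summing to 0.2079.
So P(bag C | data) = (0.125) / (0.2079) = 0.60125.

0.6013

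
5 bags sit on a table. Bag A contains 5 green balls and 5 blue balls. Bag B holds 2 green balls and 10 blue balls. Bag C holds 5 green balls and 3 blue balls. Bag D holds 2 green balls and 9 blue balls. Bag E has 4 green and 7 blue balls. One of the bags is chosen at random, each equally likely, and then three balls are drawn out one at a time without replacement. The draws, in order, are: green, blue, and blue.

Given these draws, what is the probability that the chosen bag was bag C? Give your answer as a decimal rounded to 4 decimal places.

0.1314

Under each hypothesis, the probability of the observed sequence is: P(data | bag A) = (5/10)(5/9)(4/8) = 0.13889; P(data | bag B) = (2/12)(10/11)(9/10) = 0.13636; P(data | bag C) = (5/8)(3/7)(2/6) = 0.089286; P(data | bag D) = (2/11)(9/10)(8/9) = 0.14545; P(data | bag E) = (4/11)(7/10)(6/9) = 0.1697.
Weighting by the prior gives 1/5 · 0.13889 = 0.027778, 1/5 · 0.13636 = 0.027273, 1/5 · 0.089286 = 0.017857, 1/5 · 0.14545 = 0.029091, 1/5 · 0.1697 = 0.033939; these sum to 0.13594.
Hence P(bag C | data) = (0.017857) / (0.13594) = 0.13136.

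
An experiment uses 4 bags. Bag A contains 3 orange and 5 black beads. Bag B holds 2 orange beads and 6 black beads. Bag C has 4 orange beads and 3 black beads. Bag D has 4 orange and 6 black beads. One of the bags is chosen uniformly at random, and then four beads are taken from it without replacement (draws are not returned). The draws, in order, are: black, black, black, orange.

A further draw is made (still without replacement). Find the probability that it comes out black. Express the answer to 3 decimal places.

The likelihood of the observed sequence under each hypothesis: P(data | bag A) = (5/8)(4/7)(3/6)(3/5) = 0.10714; P(data | bag B) = (6/8)(5/7)(4/6)(2/5) = 0.14286; P(data | bag C) = (3/7)(2/6)(1/5)(4/4) = 0.028571; P(data | bag D) = (6/10)(5/9)(4/8)(4/7) = 0.095238.
Multiplying each by its prior: 1/4 · 0.10714 = 0.026786, 1/4 · 0.14286 = 0.035714, 1/4 · 0.028571 = 0.0071429, 1/4 · 0.095238 = 0.02381; these sum to 0.093452.
Normalising, the posterior is P(bag A | data) = 0.28662, P(bag B | data) = 0.38217, P(bag C | data) = 0.076433, P(bag D | data) = 0.25478.
The predictive probability is P(black next | data) = (1/2)(0.28662) + (3/4)(0.38217) + (0)(0.076433) + (1/2)(0.25478) = 0.55732.

0.557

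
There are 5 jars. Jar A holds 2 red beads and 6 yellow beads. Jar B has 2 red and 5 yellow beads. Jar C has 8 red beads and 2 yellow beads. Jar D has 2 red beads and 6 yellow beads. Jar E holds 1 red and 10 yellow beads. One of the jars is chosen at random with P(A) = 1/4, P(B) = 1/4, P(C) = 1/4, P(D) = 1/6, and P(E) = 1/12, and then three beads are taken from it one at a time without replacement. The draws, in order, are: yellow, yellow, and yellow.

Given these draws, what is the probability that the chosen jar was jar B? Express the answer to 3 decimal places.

0.254

Compute the likelihood of the observed sequence for each case: P(data | jar A) = (6/8)(5/7)(4/6) = 5/14; P(data | jar B) = (5/7)(4/6)(3/5) = 2/7; P(data | jar C) = (2/10)(1/9)(0/8) = 0; P(data | jar D) = (6/8)(5/7)(4/6) = 5/14; P(data | jar E) = (10/11)(9/10)(8/9) = 8/11.
The prior-weighted likelihoods are 1/4 · 5/14 = 5/56, 1/4 · 2/7 = 1/14, 1/4 · 0 = 0, 1/6 · 5/14 = 5/84, 1/12 · 8/11 = 2/33; these sum to 173/616.
Therefore the posterior P(jar B | data) = (1/14) / (173/616) = 44/173.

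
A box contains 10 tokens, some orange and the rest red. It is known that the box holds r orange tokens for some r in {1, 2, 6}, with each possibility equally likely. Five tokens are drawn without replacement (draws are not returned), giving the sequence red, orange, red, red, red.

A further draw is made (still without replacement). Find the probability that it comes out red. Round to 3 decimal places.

0.875

For each hypothesis, P(data | H) works out to: P(data | r = 1) = (9/10)(1/9)(8/8)(7/7)(6/6) = 1/10; P(data | r = 2) = (8/10)(2/9)(7/8)(6/7)(5/6) = 1/9; P(data | r = 6) = (4/10)(6/9)(3/8)(2/7)(1/6) = 1/210.
Multiplying each by its prior: 1/3 · 1/10 = 1/30, 1/3 · 1/9 = 1/27, 1/3 · 1/210 = 1/630; summing to 68/945.
Normalising, the posterior is P(r = 1 | data) = 63/136, P(r = 2 | data) = 35/68, P(r = 6 | data) = 3/136.
The predictive probability is P(red next | data) = (1)(63/136) + (4/5)(35/68) + (0)(3/136) = 7/8.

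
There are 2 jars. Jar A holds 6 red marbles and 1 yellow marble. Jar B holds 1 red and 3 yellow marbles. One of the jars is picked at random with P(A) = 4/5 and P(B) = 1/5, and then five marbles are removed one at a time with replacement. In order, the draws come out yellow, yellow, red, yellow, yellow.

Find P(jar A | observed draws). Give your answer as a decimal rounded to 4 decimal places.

0.0177

The likelihood of the observed sequence under each hypothesis: P(data | jar A) = (1/7)(1/7)(6/7)(1/7)(1/7) = 0.00035699; P(data | jar B) = (3/4)(3/4)(1/4)(3/4)(3/4) = 0.079102.
The prior-weighted likelihoods are 4/5 · 0.00035699 = 0.0002856, 1/5 · 0.079102 = 0.01582; these sum to 0.016106.
Hence P(jar A | data) = (0.0002856) / (0.016106) = 0.017732.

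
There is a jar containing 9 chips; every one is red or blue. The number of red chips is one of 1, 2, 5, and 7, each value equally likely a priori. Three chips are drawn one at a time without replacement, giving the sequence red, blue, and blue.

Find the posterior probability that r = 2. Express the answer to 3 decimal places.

0.393

For each hypothesis, P(data | H) works out to: P(data | r = 1) = (1/9)(8/8)(7/7) = 0.11111; P(data | r = 2) = (2/9)(7/8)(6/7) = 0.16667; P(data | r = 5) = (5/9)(4/8)(3/7) = 0.11905; P(data | r = 7) = (7/9)(2/8)(1/7) = 0.027778.
Multiplying each by its prior: 1/4 · 0.11111 = 0.027778, 1/4 · 0.16667 = 0.041667, 1/4 · 0.11905 = 0.029762, 1/4 · 0.027778 = 0.0069444; with total 0.10615.
Hence P(r = 2 | data) = (0.041667) / (0.10615) = 0.39252.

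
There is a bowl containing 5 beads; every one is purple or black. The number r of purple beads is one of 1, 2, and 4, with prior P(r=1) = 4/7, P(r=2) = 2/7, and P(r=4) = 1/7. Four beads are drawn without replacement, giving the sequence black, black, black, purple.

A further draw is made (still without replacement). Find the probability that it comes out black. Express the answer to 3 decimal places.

For each hypothesis, P(data | H) works out to: P(data | r = 1) = (4/5)(3/4)(2/3)(1/2) = 1/5; P(data | r = 2) = (3/5)(2/4)(1/3)(2/2) = 1/10; P(data | r = 4) = (1/5)(0/4) = 0.
The prior-weighted likelihoods are 4/7 · 1/5 = 4/35, 2/7 · 1/10 = 1/35, 1/7 · 0 = 0; these sum to 1/7.
Dividing through by the total gives posterior P(r = 1 | data) = 4/5, P(r = 2 | data) = 1/5, P(r = 4 | data) = 0.
The predictive probability is P(black next | data) = (1)(4/5) + (0)(1/5) = 4/5.

0.800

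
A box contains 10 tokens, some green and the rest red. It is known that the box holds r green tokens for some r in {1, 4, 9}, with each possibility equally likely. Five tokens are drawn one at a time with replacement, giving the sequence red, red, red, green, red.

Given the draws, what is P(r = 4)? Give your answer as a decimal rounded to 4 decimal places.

Under each hypothesis, the probability of the observed sequence is: P(data | r = 1) = (9/10)(9/10)(9/10)(1/10)(9/10) = 0.06561; P(data | r = 4) = (6/10)(6/10)(6/10)(4/10)(6/10) = 0.05184; P(data | r = 9) = (1/10)(1/10)(1/10)(9/10)(1/10) = 9e-05.
The prior-weighted likelihoods are 1/3 · 0.06561 = 0.02187, 1/3 · 0.05184 = 0.01728, 1/3 · 9e-05 = 3e-05; with total 0.03918.
Hence P(r = 4 | data) = (0.01728) / (0.03918) = 0.44104.

0.4410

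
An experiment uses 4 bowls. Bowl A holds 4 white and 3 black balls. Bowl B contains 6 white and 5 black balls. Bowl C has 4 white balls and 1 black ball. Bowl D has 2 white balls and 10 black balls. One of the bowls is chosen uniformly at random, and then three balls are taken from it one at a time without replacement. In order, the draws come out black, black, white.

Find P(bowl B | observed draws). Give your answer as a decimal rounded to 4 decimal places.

Under each hypothesis, the probability of the observed sequence is: P(data | bowl A) = (3/7)(2/6)(4/5) = 0.11429; P(data | bowl B) = (5/11)(4/10)(6/9) = 0.12121; P(data | bowl C) = (1/5)(0/4) = 0; P(data | bowl D) = (10/12)(9/11)(2/10) = 0.13636.
Multiplying each by its prior: 1/4 · 0.11429 = 0.028571, 1/4 · 0.12121 = 0.030303, 1/4 · 0 = 0, 1/4 · 0.13636 = 0.034091; these sum to 0.092965.
Hence P(bowl B | data) = (0.030303) / (0.092965) = 0.32596.

0.3260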